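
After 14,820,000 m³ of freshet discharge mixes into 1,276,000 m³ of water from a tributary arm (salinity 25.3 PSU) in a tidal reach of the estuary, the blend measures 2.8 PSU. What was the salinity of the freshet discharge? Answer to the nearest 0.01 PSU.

0.86 PSU

Salt balance: 1,276,000×25.3 + 14,820,000×S = 16,096,000×2.8
32,282,800 + 14,820,000·S = 45,068,800
S = (45,068,800 − 32,282,800) / 14,820,000 = 0.8628 PSU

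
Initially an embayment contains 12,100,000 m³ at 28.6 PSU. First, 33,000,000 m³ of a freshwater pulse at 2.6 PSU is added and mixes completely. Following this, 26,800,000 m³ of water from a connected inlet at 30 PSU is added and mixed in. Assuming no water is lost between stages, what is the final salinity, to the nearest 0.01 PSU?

By conservation of dissolved salt,
Initial salt = 12,100,000×28.6 = 346,060,000
After stage 1: salt = 346,060,000 + 33,000,000×2.6 = 431,860,000; volume = 45,100,000 m³; S = 9.576 PSU
After stage 2: salt = 431,860,000 + 26,800,000×30 = 1,235,860,000; volume = 71,900,000 m³
S = 1,235,860,000 / 71,900,000 = 17.1886 PSU

17.19 PSU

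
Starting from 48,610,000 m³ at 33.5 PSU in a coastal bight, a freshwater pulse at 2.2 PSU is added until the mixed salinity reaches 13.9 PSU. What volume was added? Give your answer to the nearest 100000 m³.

81400000 m³

Salt balance: 48,610,000×33.5 + V×2.2 = (48,610,000+V)×13.9
1,628,435,000 + 2.2V = 675,679,000 + 13.9V
952,756,000 = 11.7V
V = 81,432,136.75 m³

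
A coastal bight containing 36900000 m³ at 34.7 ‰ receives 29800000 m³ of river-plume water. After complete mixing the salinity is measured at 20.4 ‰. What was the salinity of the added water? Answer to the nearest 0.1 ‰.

Salt balance: 36,900,000×34.7 + 29,800,000×S = 66,700,000×20.4
1,280,430,000 + 29,800,000·S = 1,360,680,000
S = (1,360,680,000 − 1,280,430,000) / 29,800,000 = 2.693 ‰

2.7 ‰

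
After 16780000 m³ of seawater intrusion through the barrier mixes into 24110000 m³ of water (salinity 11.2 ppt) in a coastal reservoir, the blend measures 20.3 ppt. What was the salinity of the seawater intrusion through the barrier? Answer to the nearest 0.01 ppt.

33.38 ppt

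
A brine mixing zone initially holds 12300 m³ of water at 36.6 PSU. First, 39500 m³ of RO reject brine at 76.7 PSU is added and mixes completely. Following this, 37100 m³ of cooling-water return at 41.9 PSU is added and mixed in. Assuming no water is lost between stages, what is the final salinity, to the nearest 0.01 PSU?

56.63 PSU

Total salt / total volume:
Initial salt = 12,300×36.6 = 450,180
After stage 1: salt = 450,180 + 39,500×76.7 = 3,479,830; volume = 51,800 m³; S = 67.178 PSU
After stage 2: salt = 3,479,830 + 37,100×41.9 = 5,034,320; volume = 88,900 m³
S = 5,034,320 / 88,900 = 56.629 PSU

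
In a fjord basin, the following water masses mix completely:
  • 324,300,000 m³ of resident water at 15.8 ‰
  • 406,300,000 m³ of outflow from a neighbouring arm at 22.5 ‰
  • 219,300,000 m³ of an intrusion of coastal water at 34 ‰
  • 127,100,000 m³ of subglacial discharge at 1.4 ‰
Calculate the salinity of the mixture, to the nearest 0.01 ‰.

Mass of salt is conserved:
salt = 324,300,000×15.8 + 406,300,000×22.5 + 219,300,000×34 + 127,100,000×1.4 = 5,123,940,000 + 9,141,750,000 + 7,456,200,000 + 177,940,000 = 21,899,830,000
volume = 324,300,000 + 406,300,000 + 219,300,000 + 127,100,000 = 1,077,000,000 m³
S = 21,899,830,000 / 1,077,000,000 = 20.3341 ‰

20.33 ‰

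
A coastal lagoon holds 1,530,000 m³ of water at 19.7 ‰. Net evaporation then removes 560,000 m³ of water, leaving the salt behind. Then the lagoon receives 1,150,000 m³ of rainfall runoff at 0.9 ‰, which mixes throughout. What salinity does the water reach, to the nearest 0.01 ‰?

14.71 ‰

After evaporation: salt = 1,530,000×19.7 = 30,141,000; volume = 1,530,000 − 560,000 = 970,000 m³
After mixing: salt = 30,141,000 + 1,150,000×0.9 = 31,176,000; volume = 970,000 + 1,150,000 = 2,120,000 m³
S = 31,176,000 / 2,120,000 = 14.7057 ‰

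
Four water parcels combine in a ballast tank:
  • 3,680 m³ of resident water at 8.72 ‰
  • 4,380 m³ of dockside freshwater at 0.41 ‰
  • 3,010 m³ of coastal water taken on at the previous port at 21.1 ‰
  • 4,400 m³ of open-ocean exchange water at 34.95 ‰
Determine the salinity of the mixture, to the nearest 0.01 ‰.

16.24 ‰

By conservation of dissolved salt,
salt = 3,680×8.72 + 4,380×0.41 + 3,010×21.1 + 4,400×34.95 = 32,089.6 + 1,795.8 + 63,511 + 153,780 = 251,176.4
volume = 3,680 + 4,380 + 3,010 + 4,400 = 15,470 m³
S = 251,176.4 / 15,470 = 16.2364 ‰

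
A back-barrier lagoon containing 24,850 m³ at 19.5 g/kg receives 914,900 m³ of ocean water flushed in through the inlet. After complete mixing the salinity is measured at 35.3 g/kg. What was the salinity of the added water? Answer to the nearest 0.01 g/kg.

35.73 g/kg

Salt balance: 24,850×19.5 + 914,900×S = 939,750×35.3
484,575 + 914,900·S = 33,173,175
S = (33,173,175 − 484,575) / 914,900 = 35.7292 g/kg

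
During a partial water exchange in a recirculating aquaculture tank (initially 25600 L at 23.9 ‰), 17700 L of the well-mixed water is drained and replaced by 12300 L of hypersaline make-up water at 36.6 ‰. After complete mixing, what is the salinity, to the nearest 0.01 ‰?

Remaining after removal: 7,900 L at 23.9 ‰ (salt = 188,810)
After addition: salt = 188,810 + 12,300×36.6 = 638,990; volume = 20,200 L
S = 638,990 / 20,200 = 31.6332 ‰

31.63 ‰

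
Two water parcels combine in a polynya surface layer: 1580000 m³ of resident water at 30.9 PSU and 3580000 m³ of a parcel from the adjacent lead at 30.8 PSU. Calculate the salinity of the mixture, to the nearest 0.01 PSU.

30.83 PSU

By conservation of dissolved salt,
salt = 1,580,000×30.9 + 3,580,000×30.8 = 48,822,000 + 110,264,000 = 159,086,000
volume = 1,580,000 + 3,580,000 = 5,160,000 m³
S = 159,086,000 / 5,160,000 = 30.8306 PSU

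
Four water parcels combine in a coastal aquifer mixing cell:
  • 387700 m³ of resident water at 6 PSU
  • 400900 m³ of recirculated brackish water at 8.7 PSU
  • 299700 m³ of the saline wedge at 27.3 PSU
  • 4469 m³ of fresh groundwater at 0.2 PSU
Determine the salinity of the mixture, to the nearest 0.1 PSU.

12.8 PSU

Weighted by volume,
salt = 387,700×6 + 400,900×8.7 + 299,700×27.3 + 4,469×0.2 = 2,326,200 + 3,487,830 + 8,181,810 + 893.8 = 13,996,733.8
volume = 387,700 + 400,900 + 299,700 + 4,469 = 1,092,769 m³
S = 13,996,733.8 / 1,092,769 = 12.809 PSU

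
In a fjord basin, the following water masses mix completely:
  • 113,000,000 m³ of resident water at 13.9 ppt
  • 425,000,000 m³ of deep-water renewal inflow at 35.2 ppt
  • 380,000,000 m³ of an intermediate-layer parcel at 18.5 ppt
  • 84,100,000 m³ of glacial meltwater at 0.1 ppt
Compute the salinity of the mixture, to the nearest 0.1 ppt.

Salt balance:
salt = 113,000,000×13.9 + 425,000,000×35.2 + 380,000,000×18.5 + 84,100,000×0.1 = 1,570,700,000 + 14,960,000,000 + 7,030,000,000 + 8,410,000 = 23,569,110,000
volume = 113,000,000 + 425,000,000 + 380,000,000 + 84,100,000 = 1,002,100,000 m³
S = 23,569,110,000 / 1,002,100,000 = 23.52 ppt

23.5 ppt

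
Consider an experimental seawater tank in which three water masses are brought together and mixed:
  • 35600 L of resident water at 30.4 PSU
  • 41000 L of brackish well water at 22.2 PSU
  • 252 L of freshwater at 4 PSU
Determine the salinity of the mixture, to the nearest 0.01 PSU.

25.94 PSU

Weighted by volume,
salt = 35,600×30.4 + 41,000×22.2 + 252×4 = 1,082,240 + 910,200 + 1,008 = 1,993,448
volume = 35,600 + 41,000 + 252 = 76,852 L
S = 1,993,448 / 76,852 = 25.9388 PSU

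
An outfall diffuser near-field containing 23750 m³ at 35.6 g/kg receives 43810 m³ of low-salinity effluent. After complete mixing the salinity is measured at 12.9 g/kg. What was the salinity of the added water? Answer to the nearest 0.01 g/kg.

0.59 g/kg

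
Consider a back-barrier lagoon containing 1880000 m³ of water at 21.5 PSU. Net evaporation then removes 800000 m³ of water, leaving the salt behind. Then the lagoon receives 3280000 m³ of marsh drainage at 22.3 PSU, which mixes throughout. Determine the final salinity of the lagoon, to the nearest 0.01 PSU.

26.05 PSU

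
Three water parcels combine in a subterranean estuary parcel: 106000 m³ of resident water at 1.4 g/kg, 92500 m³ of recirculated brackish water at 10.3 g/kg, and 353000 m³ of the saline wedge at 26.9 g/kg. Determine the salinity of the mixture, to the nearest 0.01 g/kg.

Total salt / total volume:
salt = 106,000×1.4 + 92,500×10.3 + 353,000×26.9 = 148,400 + 952,750 + 9,495,700 = 10,596,850
volume = 106,000 + 92,500 + 353,000 = 551,500 m³
S = 10,596,850 / 551,500 = 19.2146 g/kg

19.21 g/kg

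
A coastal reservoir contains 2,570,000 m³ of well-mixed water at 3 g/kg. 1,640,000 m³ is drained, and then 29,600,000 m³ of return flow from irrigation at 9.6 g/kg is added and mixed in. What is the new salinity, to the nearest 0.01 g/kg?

Remaining after removal: 930,000 m³ at 3 g/kg (salt = 2,790,000)
After addition: salt = 2,790,000 + 29,600,000×9.6 = 286,950,000; volume = 30,530,000 m³
S = 286,950,000 / 30,530,000 = 9.399 g/kg

9.40 g/kg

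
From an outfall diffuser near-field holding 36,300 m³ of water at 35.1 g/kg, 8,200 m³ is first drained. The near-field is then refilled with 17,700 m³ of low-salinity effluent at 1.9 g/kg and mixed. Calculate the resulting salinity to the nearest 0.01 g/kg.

22.27 g/kg

Remaining after removal: 28,100 m³ at 35.1 g/kg (salt = 986,310)
After addition: salt = 986,310 + 17,700×1.9 = 1,019,940; volume = 45,800 m³
S = 1,019,940 / 45,800 = 22.2694 g/kg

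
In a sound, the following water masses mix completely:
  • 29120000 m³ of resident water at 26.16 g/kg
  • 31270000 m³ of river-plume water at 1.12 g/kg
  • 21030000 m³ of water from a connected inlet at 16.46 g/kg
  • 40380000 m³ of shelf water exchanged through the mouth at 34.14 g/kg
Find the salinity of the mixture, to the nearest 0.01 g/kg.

20.70 g/kg

By conservation of dissolved salt,
salt = 29,120,000×26.16 + 31,270,000×1.12 + 21,030,000×16.46 + 40,380,000×34.14 = 761,779,200 + 35,022,400 + 346,153,800 + 1,378,573,200 = 2,521,528,600
volume = 29,120,000 + 31,270,000 + 21,030,000 + 40,380,000 = 121,800,000 m³
S = 2,521,528,600 / 121,800,000 = 20.7022 g/kg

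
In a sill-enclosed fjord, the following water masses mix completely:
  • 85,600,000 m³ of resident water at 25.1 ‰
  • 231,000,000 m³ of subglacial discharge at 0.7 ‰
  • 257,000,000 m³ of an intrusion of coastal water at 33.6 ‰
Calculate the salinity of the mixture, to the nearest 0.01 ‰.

Conserving salt mass:
salt = 85,600,000×25.1 + 231,000,000×0.7 + 257,000,000×33.6 = 2,148,560,000 + 161,700,000 + 8,635,200,000 = 10,945,460,000
volume = 85,600,000 + 231,000,000 + 257,000,000 = 573,600,000 m³
S = 10,945,460,000 / 573,600,000 = 19.082 ‰

19.08 ‰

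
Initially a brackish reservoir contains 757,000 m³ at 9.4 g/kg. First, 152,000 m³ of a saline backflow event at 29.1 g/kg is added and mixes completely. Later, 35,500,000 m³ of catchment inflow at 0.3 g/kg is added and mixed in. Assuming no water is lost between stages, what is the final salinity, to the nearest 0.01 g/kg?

0.61 g/kg

Total salt / total volume:
Initial salt = 757,000×9.4 = 7,115,800
After stage 1: salt = 7,115,800 + 152,000×29.1 = 11,539,000; volume = 909,000 m³; S = 12.694 g/kg
After stage 2: salt = 11,539,000 + 35,500,000×0.3 = 22,189,000; volume = 36,409,000 m³
S = 22,189,000 / 36,409,000 = 0.6094 g/kg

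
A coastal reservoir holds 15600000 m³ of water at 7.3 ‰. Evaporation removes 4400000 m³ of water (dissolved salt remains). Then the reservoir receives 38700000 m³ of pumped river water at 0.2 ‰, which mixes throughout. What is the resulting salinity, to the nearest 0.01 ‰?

After evaporation: salt = 15,600,000×7.3 = 113,880,000; volume = 15,600,000 − 4,400,000 = 11,200,000 m³
After mixing: salt = 113,880,000 + 38,700,000×0.2 = 121,620,000; volume = 11,200,000 + 38,700,000 = 49,900,000 m³
S = 121,620,000 / 49,900,000 = 2.4373 ‰

2.44 ‰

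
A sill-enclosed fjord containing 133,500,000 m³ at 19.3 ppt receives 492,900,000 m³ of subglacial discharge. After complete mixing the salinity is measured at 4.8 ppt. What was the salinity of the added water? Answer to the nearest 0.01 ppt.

0.87 ppt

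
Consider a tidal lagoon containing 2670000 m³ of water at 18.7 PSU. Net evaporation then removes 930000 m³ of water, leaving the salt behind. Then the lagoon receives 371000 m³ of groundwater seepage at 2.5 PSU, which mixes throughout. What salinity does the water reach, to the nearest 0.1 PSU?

24.1 PSU

After evaporation: salt = 2,670,000×18.7 = 49,929,000; volume = 2,670,000 − 930,000 = 1,740,000 m³
After mixing: salt = 49,929,000 + 371,000×2.5 = 50,856,500; volume = 1,740,000 + 371,000 = 2,111,000 m³
S = 50,856,500 / 2,111,000 = 24.0912 PSU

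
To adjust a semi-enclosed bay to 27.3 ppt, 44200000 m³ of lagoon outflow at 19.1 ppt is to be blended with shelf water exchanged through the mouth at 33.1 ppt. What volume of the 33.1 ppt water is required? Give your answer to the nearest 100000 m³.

Salt balance: 44,200,000×19.1 + V×33.1 = (44,200,000+V)×27.3
844,220,000 + 33.1V = 1,206,660,000 + 27.3V
362,440,000 = 5.8V
V = 62,489,655.17 m³

62500000 m³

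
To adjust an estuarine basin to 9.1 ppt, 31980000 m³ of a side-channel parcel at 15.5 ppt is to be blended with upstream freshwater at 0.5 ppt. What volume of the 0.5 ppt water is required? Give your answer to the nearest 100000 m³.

23800000 m³

Salt balance: 31,980,000×15.5 + V×0.5 = (31,980,000+V)×9.1
495,690,000 + 0.5V = 291,018,000 + 9.1V
204,672,000 = 8.6V
V = 23,799,069.77 m³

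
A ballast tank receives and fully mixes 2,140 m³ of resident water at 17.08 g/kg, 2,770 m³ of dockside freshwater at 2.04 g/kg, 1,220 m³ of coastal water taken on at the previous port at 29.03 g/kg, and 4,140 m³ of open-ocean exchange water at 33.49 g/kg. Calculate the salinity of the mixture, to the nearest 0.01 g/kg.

21.06 g/kg

By conservation of dissolved salt,
salt = 2,140×17.08 + 2,770×2.04 + 1,220×29.03 + 4,140×33.49 = 36,551.2 + 5,650.8 + 35,416.6 + 138,648.6 = 216,267.2
volume = 2,140 + 2,770 + 1,220 + 4,140 = 10,270 m³
S = 216,267.2 / 10,270 = 21.0581 g/kg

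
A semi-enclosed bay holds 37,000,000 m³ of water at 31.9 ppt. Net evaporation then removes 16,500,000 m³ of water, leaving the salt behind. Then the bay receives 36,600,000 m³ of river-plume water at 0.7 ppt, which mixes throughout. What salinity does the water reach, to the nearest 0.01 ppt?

After evaporation: salt = 37,000,000×31.9 = 1,180,300,000; volume = 37,000,000 − 16,500,000 = 20,500,000 m³
After mixing: salt = 1,180,300,000 + 36,600,000×0.7 = 1,205,920,000; volume = 20,500,000 + 36,600,000 = 57,100,000 m³
S = 1,205,920,000 / 57,100,000 = 21.1194 ppt

21.12 ppt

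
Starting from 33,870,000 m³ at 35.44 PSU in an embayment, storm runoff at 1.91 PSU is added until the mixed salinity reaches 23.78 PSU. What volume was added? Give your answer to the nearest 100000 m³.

18100000 m³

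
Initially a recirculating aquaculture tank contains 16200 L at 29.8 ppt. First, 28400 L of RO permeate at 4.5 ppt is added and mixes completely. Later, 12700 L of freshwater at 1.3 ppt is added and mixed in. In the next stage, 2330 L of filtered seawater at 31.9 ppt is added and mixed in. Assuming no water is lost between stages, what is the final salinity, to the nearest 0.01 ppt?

Weighted by volume,
Initial salt = 16,200×29.8 = 482,760
After stage 1: salt = 482,760 + 28,400×4.5 = 610,560; volume = 44,600 L; S = 13.69 ppt
After stage 2: salt = 610,560 + 12,700×1.3 = 627,070; volume = 57,300 L; S = 10.944 ppt
After stage 3: salt = 627,070 + 2,330×31.9 = 701,397; volume = 59,630 L
S = 701,397 / 59,630 = 11.7625 ppt

11.76 ppt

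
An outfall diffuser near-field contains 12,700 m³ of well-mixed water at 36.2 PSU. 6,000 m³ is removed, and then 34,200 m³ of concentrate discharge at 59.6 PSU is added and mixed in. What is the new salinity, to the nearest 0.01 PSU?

55.77 PSU

Remaining after removal: 6,700 m³ at 36.2 PSU (salt = 242,540)
After addition: salt = 242,540 + 34,200×59.6 = 2,280,860; volume = 40,900 m³
S = 2,280,860 / 40,900 = 55.7667 PSU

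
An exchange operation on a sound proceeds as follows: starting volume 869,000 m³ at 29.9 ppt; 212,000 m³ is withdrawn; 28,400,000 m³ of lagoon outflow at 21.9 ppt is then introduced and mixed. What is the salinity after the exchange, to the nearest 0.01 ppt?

Remaining after removal: 657,000 m³ at 29.9 ppt (salt = 19,644,300)
After addition: salt = 19,644,300 + 28,400,000×21.9 = 641,604,300; volume = 29,057,000 m³
S = 641,604,300 / 29,057,000 = 22.0809 ppt

22.08 ppt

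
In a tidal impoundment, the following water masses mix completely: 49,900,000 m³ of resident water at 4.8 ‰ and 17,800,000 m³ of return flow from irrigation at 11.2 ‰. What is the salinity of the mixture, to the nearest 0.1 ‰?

6.5 ‰

Conserving salt mass:
salt = 49,900,000×4.8 + 17,800,000×11.2 = 239,520,000 + 199,360,000 = 438,880,000
volume = 49,900,000 + 17,800,000 = 67,700,000 m³
S = 438,880,000 / 67,700,000 = 6.483 ‰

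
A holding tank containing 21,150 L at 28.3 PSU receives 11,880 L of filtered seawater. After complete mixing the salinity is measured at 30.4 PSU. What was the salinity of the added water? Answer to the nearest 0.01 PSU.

Salt balance: 21,150×28.3 + 11,880×S = 33,030×30.4
598,545 + 11,880·S = 1,004,112
S = (1,004,112 − 598,545) / 11,880 = 34.1386 PSU

34.14 PSU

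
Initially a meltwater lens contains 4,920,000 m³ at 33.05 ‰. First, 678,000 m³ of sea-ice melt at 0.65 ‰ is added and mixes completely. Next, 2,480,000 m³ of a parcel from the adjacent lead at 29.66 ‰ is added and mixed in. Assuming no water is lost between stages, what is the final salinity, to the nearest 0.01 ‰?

29.29 ‰

Mass of salt is conserved:
Initial salt = 4,920,000×33.05 = 162,606,000
After stage 1: salt = 162,606,000 + 678,000×0.65 = 163,046,700; volume = 5,598,000 m³; S = 29.126 ‰
After stage 2: salt = 163,046,700 + 2,480,000×29.66 = 236,603,500; volume = 8,078,000 m³
S = 236,603,500 / 8,078,000 = 29.2899 ‰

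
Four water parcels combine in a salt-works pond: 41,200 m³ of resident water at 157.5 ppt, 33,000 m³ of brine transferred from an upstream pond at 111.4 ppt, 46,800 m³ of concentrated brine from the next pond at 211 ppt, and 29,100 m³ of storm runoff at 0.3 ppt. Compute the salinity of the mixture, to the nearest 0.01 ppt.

133.57 ppt

Total salt / total volume:
salt = 41,200×157.5 + 33,000×111.4 + 46,800×211 + 29,100×0.3 = 6,489,000 + 3,676,200 + 9,874,800 + 8,730 = 20,048,730
volume = 41,200 + 33,000 + 46,800 + 29,100 = 150,100 m³
S = 20,048,730 / 150,100 = 133.5692 ppt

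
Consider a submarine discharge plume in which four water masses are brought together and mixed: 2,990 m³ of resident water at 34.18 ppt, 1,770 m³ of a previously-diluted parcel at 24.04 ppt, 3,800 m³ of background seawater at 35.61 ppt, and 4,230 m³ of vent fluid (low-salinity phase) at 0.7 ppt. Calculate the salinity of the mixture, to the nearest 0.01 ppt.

By conservation of dissolved salt,
salt = 2,990×34.18 + 1,770×24.04 + 3,800×35.61 + 4,230×0.7 = 102,198.2 + 42,550.8 + 135,318 + 2,961 = 283,028
volume = 2,990 + 1,770 + 3,800 + 4,230 = 12,790 m³
S = 283,028 / 12,790 = 22.1289 ppt

22.13 ppt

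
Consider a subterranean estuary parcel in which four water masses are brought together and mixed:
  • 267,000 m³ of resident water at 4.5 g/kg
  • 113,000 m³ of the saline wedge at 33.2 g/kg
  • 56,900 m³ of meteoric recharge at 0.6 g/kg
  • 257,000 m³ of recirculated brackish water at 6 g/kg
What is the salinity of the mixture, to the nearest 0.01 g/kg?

9.41 g/kg

Salt balance:
salt = 267,000×4.5 + 113,000×33.2 + 56,900×0.6 + 257,000×6 = 1,201,500 + 3,751,600 + 34,140 + 1,542,000 = 6,529,240
volume = 267,000 + 113,000 + 56,900 + 257,000 = 693,900 m³
S = 6,529,240 / 693,900 = 9.4095 g/kg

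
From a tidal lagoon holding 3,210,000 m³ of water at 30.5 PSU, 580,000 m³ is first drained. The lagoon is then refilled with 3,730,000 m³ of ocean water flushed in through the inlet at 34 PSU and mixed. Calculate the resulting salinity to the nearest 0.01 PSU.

Remaining after removal: 2,630,000 m³ at 30.5 PSU (salt = 80,215,000)
After addition: salt = 80,215,000 + 3,730,000×34 = 207,035,000; volume = 6,360,000 m³
S = 207,035,000 / 6,360,000 = 32.5527 PSU

32.55 PSU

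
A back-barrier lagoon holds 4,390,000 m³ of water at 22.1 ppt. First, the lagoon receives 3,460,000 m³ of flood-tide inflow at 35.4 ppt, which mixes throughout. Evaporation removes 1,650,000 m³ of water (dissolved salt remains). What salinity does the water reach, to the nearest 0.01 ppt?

35.40 ppt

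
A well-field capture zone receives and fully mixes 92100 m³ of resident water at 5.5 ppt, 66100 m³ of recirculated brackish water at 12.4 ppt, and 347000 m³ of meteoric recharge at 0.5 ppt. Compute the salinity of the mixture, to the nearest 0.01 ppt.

Salt balance:
salt = 92,100×5.5 + 66,100×12.4 + 347,000×0.5 = 506,550 + 819,640 + 173,500 = 1,499,690
volume = 92,100 + 66,100 + 347,000 = 505,200 m³
S = 1,499,690 / 505,200 = 2.9685 ppt

2.97 ppt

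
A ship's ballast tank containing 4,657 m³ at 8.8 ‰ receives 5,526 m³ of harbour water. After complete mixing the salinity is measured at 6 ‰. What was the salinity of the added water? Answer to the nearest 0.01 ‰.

Salt balance: 4,657×8.8 + 5,526×S = 10,183×6
40,981.6 + 5,526·S = 61,098
S = (61,098 − 40,981.6) / 5,526 = 3.6403 ‰

3.64 ‰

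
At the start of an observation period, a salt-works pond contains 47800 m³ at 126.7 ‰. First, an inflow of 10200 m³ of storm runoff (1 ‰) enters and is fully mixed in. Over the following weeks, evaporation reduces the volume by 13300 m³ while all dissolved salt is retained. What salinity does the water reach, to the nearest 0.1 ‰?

135.7 ‰

After mixing: salt = 47,800×126.7 + 10,200×1 = 6,066,460; volume = 58,000 m³
After evaporation: salt unchanged = 6,066,460; volume = 58,000 − 13,300 = 44,700 m³
S = 6,066,460 / 44,700 = 135.715 ‰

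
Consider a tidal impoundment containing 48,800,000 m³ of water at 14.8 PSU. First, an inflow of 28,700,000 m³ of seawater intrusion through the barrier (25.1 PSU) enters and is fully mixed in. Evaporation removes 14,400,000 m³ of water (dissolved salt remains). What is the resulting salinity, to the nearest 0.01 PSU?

22.86 PSU

After mixing: salt = 48,800,000×14.8 + 28,700,000×25.1 = 1,442,610,000; volume = 77,500,000 m³
After evaporation: salt unchanged = 1,442,610,000; volume = 77,500,000 − 14,400,000 = 63,100,000 m³
S = 1,442,610,000 / 63,100,000 = 22.8623 PSU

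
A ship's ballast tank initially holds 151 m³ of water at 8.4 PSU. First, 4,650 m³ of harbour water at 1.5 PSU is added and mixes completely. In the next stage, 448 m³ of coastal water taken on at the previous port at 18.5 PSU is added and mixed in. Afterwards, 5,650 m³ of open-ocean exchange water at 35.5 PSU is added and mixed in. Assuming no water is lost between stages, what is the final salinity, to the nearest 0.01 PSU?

19.92 PSU

Weighted by volume,
Initial salt = 151×8.4 = 1,268.4
After stage 1: salt = 1,268.4 + 4,650×1.5 = 8,243.4; volume = 4,801 m³; S = 1.717 PSU
After stage 2: salt = 8,243.4 + 448×18.5 = 16,531.4; volume = 5,249 m³; S = 3.149 PSU
After stage 3: salt = 16,531.4 + 5,650×35.5 = 217,106.4; volume = 10,899 m³
S = 217,106.4 / 10,899 = 19.9198 PSU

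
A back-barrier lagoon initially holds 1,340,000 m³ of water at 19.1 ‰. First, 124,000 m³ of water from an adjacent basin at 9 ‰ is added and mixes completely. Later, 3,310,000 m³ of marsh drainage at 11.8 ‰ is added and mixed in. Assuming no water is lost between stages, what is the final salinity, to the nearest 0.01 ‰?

13.78 ‰

Conserving salt mass:
Initial salt = 1,340,000×19.1 = 25,594,000
After stage 1: salt = 25,594,000 + 124,000×9 = 26,710,000; volume = 1,464,000 m³; S = 18.245 ‰
After stage 2: salt = 26,710,000 + 3,310,000×11.8 = 65,768,000; volume = 4,774,000 m³
S = 65,768,000 / 4,774,000 = 13.7763 ‰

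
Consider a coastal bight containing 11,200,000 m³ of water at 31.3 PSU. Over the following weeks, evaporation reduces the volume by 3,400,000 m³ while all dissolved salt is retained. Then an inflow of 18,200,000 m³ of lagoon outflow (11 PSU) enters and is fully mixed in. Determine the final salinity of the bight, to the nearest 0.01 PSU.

After evaporation: salt = 11,200,000×31.3 = 350,560,000; volume = 11,200,000 − 3,400,000 = 7,800,000 m³
After mixing: salt = 350,560,000 + 18,200,000×11 = 550,760,000; volume = 7,800,000 + 18,200,000 = 26,000,000 m³
S = 550,760,000 / 26,000,000 = 21.1831 PSU

21.18 PSU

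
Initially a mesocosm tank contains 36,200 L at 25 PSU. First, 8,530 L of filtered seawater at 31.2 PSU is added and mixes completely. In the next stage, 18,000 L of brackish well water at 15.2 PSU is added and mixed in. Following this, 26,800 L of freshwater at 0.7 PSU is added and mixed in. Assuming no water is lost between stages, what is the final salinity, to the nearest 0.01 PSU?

By conservation of dissolved salt,
Initial salt = 36,200×25 = 905,000
After stage 1: salt = 905,000 + 8,530×31.2 = 1,171,136; volume = 44,730 L; S = 26.182 PSU
After stage 2: salt = 1,171,136 + 18,000×15.2 = 1,444,736; volume = 62,730 L; S = 23.031 PSU
After stage 3: salt = 1,444,736 + 26,800×0.7 = 1,463,496; volume = 89,530 L
S = 1,463,496 / 89,530 = 16.3464 PSU

16.35 PSU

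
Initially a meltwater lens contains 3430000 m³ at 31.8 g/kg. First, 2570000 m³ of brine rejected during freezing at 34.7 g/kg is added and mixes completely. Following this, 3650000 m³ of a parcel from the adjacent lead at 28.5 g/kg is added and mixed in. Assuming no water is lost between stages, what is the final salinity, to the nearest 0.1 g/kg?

31.3 g/kg

Weighted by volume,
Initial salt = 3,430,000×31.8 = 109,074,000
After stage 1: salt = 109,074,000 + 2,570,000×34.7 = 198,253,000; volume = 6,000,000 m³; S = 33.042 g/kg
After stage 2: salt = 198,253,000 + 3,650,000×28.5 = 302,278,000; volume = 9,650,000 m³
S = 302,278,000 / 9,650,000 = 31.3241 g/kg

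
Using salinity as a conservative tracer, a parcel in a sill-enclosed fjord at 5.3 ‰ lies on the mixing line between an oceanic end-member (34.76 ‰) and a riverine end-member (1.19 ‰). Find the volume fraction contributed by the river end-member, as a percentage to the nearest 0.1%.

Let f be the freshwater fraction. Salt balance per unit volume:
f×1.19 + (1−f)×34.76 = 5.3
f = (34.76 − 5.3) / (34.76 − 1.19) = 29.46/33.57 = 0.8776

87.8%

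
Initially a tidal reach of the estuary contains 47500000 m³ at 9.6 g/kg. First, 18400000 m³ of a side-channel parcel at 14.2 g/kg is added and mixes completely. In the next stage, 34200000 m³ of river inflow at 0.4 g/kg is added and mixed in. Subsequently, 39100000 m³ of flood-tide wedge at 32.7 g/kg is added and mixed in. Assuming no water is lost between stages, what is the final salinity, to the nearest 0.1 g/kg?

Total salt / total volume:
Initial salt = 47,500,000×9.6 = 456,000,000
After stage 1: salt = 456,000,000 + 18,400,000×14.2 = 717,280,000; volume = 65,900,000 m³; S = 10.884 g/kg
After stage 2: salt = 717,280,000 + 34,200,000×0.4 = 730,960,000; volume = 100,100,000 m³; S = 7.302 g/kg
After stage 3: salt = 730,960,000 + 39,100,000×32.7 = 2,009,530,000; volume = 139,200,000 m³
S = 2,009,530,000 / 139,200,000 = 14.4363 g/kg

14.4 g/kg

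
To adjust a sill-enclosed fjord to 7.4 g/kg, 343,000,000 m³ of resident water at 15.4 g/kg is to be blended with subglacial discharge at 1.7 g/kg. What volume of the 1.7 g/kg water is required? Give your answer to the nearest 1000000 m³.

Salt balance: 343,000,000×15.4 + V×1.7 = (343,000,000+V)×7.4
5,282,200,000 + 1.7V = 2,538,200,000 + 7.4V
2,744,000,000 = 5.7V
V = 481,403,508.77 m³

481000000 m³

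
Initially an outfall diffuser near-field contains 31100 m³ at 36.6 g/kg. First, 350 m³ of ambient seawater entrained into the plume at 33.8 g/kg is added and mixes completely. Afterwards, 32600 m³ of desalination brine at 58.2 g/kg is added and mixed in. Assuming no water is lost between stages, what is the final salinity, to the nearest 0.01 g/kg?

Salt balance:
Initial salt = 31,100×36.6 = 1,138,260
After stage 1: salt = 1,138,260 + 350×33.8 = 1,150,090; volume = 31,450 m³; S = 36.569 g/kg
After stage 2: salt = 1,150,090 + 32,600×58.2 = 3,047,410; volume = 64,050 m³
S = 3,047,410 / 64,050 = 47.5786 g/kg

47.58 g/kg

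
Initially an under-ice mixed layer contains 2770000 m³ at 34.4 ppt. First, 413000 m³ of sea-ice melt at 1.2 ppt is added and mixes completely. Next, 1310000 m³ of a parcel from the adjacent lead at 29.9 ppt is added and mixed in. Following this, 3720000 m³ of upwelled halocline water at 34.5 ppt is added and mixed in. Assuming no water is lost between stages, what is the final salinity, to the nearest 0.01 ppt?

By conservation of dissolved salt,
Initial salt = 2,770,000×34.4 = 95,288,000
After stage 1: salt = 95,288,000 + 413,000×1.2 = 95,783,600; volume = 3,183,000 m³; S = 30.092 ppt
After stage 2: salt = 95,783,600 + 1,310,000×29.9 = 134,952,600; volume = 4,493,000 m³; S = 30.036 ppt
After stage 3: salt = 134,952,600 + 3,720,000×34.5 = 263,292,600; volume = 8,213,000 m³
S = 263,292,600 / 8,213,000 = 32.058 ppt

32.06 ppt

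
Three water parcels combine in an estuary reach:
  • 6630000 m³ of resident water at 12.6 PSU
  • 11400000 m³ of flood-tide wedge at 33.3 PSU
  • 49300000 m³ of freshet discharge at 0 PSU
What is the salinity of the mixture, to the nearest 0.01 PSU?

6.88 PSU

Conserving salt mass:
salt = 6,630,000×12.6 + 11,400,000×33.3 + 49,300,000×0 = 83,538,000 + 379,620,000 + 0 = 463,158,000
volume = 6,630,000 + 11,400,000 + 49,300,000 = 67,330,000 m³
S = 463,158,000 / 67,330,000 = 6.8789 PSU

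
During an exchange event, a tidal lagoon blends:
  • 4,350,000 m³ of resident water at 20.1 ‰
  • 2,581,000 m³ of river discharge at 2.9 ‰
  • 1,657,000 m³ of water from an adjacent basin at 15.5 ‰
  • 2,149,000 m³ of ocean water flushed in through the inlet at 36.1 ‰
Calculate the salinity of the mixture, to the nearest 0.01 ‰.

18.46 ‰

Weighted by volume,
salt = 4,350,000×20.1 + 2,581,000×2.9 + 1,657,000×15.5 + 2,149,000×36.1 = 87,435,000 + 7,484,900 + 25,683,500 + 77,578,900 = 198,182,300
volume = 4,350,000 + 2,581,000 + 1,657,000 + 2,149,000 = 10,737,000 m³
S = 198,182,300 / 10,737,000 = 18.4579 ‰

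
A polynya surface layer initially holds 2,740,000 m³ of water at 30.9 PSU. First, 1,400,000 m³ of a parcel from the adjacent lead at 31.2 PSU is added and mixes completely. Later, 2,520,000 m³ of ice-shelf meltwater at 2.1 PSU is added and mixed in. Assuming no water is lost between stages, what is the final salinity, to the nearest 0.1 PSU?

20.1 PSU

By conservation of dissolved salt,
Initial salt = 2,740,000×30.9 = 84,666,000
After stage 1: salt = 84,666,000 + 1,400,000×31.2 = 128,346,000; volume = 4,140,000 m³; S = 31.001 PSU
After stage 2: salt = 128,346,000 + 2,520,000×2.1 = 133,638,000; volume = 6,660,000 m³
S = 133,638,000 / 6,660,000 = 20.0658 PSU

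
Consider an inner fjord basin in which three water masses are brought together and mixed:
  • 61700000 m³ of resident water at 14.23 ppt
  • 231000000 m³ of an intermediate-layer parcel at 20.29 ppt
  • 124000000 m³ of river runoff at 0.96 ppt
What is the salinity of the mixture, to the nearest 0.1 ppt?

Salt balance:
salt = 61,700,000×14.23 + 231,000,000×20.29 + 124,000,000×0.96 = 877,991,000 + 4,686,990,000 + 119,040,000 = 5,684,021,000
volume = 61,700,000 + 231,000,000 + 124,000,000 = 416,700,000 m³
S = 5,684,021,000 / 416,700,000 = 13.641 ppt

13.6 ppt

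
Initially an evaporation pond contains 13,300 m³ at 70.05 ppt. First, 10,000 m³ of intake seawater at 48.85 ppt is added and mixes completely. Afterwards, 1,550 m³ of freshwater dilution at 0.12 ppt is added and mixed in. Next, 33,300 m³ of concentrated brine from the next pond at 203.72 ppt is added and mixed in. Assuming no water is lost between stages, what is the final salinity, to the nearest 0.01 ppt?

141.09 ppt

Conserving salt mass:
Initial salt = 13,300×70.05 = 931,665
After stage 1: salt = 931,665 + 10,000×48.85 = 1,420,165; volume = 23,300 m³; S = 60.951 ppt
After stage 2: salt = 1,420,165 + 1,550×0.12 = 1,420,351; volume = 24,850 m³; S = 57.157 ppt
After stage 3: salt = 1,420,351 + 33,300×203.72 = 8,204,227; volume = 58,150 m³
S = 8,204,227 / 58,150 = 141.0873 ppt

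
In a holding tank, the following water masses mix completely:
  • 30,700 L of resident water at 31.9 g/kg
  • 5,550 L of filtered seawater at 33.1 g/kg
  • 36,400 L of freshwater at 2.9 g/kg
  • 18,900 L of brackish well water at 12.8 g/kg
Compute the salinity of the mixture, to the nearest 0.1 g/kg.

16.5 g/kg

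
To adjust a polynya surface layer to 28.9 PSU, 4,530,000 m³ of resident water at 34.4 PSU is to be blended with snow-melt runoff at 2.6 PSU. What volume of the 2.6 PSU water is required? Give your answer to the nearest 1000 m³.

947000 m³

Salt balance: 4,530,000×34.4 + V×2.6 = (4,530,000+V)×28.9
155,832,000 + 2.6V = 130,917,000 + 28.9V
24,915,000 = 26.3V
V = 947,338.4 m³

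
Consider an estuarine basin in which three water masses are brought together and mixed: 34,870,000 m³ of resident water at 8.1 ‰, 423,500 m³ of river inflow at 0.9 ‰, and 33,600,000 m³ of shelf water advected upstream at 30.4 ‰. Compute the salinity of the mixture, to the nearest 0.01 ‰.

18.93 ‰

Mass of salt is conserved:
salt = 34,870,000×8.1 + 423,500×0.9 + 33,600,000×30.4 = 282,447,000 + 381,150 + 1,021,440,000 = 1,304,268,150
volume = 34,870,000 + 423,500 + 33,600,000 = 68,893,500 m³
S = 1,304,268,150 / 68,893,500 = 18.9317 ‰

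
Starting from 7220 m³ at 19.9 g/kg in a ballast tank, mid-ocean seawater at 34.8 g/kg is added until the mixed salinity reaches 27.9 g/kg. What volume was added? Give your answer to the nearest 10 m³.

Salt balance: 7,220×19.9 + V×34.8 = (7,220+V)×27.9
143,678 + 34.8V = 201,438 + 27.9V
57,760 = 6.9V
V = 8,371.01 m³

8370 m³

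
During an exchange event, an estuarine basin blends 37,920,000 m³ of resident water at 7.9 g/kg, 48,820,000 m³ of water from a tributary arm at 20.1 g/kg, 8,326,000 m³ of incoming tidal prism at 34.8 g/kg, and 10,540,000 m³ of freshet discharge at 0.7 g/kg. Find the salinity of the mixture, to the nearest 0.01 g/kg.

14.94 g/kg

Conserving salt mass:
salt = 37,920,000×7.9 + 48,820,000×20.1 + 8,326,000×34.8 + 10,540,000×0.7 = 299,568,000 + 981,282,000 + 289,744,800 + 7,378,000 = 1,577,972,800
volume = 37,920,000 + 48,820,000 + 8,326,000 + 10,540,000 = 105,606,000 m³
S = 1,577,972,800 / 105,606,000 = 14.9421 g/kg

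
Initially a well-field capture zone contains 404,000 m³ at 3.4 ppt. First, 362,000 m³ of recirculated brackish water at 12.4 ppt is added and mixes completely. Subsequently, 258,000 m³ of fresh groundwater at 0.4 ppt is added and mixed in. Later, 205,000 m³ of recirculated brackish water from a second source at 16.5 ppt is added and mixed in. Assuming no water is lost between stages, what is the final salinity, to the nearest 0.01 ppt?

7.61 ppt

Total salt / total volume:
Initial salt = 404,000×3.4 = 1,373,600
After stage 1: salt = 1,373,600 + 362,000×12.4 = 5,862,400; volume = 766,000 m³; S = 7.653 ppt
After stage 2: salt = 5,862,400 + 258,000×0.4 = 5,965,600; volume = 1,024,000 m³; S = 5.826 ppt
After stage 3: salt = 5,965,600 + 205,000×16.5 = 9,348,100; volume = 1,229,000 m³
S = 9,348,100 / 1,229,000 = 7.6063 ppt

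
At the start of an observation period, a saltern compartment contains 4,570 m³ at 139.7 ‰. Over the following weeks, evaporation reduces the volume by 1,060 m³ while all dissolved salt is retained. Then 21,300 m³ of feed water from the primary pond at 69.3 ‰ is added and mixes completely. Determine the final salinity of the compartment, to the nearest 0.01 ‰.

85.23 ‰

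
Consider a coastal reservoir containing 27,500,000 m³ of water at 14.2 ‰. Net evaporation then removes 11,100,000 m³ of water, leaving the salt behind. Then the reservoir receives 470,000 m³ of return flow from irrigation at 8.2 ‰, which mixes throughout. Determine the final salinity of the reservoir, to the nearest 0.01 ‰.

23.38 ‰

After evaporation: salt = 27,500,000×14.2 = 390,500,000; volume = 27,500,000 − 11,100,000 = 16,400,000 m³
After mixing: salt = 390,500,000 + 470,000×8.2 = 394,354,000; volume = 16,400,000 + 470,000 = 16,870,000 m³
S = 394,354,000 / 16,870,000 = 23.3761 ‰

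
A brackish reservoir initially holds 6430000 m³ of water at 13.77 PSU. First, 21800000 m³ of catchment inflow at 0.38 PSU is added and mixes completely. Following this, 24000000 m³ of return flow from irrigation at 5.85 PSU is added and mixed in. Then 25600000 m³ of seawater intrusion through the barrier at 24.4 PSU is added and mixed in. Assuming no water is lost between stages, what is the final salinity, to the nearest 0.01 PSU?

Conserving salt mass:
Initial salt = 6,430,000×13.77 = 88,541,100
After stage 1: salt = 88,541,100 + 21,800,000×0.38 = 96,825,100; volume = 28,230,000 m³; S = 3.43 PSU
After stage 2: salt = 96,825,100 + 24,000,000×5.85 = 237,225,100; volume = 52,230,000 m³; S = 4.542 PSU
After stage 3: salt = 237,225,100 + 25,600,000×24.4 = 861,865,100; volume = 77,830,000 m³
S = 861,865,100 / 77,830,000 = 11.0737 PSU

11.07 PSU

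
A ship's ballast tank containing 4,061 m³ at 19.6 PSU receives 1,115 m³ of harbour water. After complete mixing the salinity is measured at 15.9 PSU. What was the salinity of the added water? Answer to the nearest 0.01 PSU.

2.42 PSU

Salt balance: 4,061×19.6 + 1,115×S = 5,176×15.9
79,595.6 + 1,115·S = 82,298.4
S = (82,298.4 − 79,595.6) / 1,115 = 2.424 PSU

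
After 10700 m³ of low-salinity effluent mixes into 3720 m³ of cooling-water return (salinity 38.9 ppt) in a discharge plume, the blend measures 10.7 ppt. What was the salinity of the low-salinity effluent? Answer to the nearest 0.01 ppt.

0.90 ppt

Salt balance: 3,720×38.9 + 10,700×S = 14,420×10.7
144,708 + 10,700·S = 154,294
S = (154,294 − 144,708) / 10,700 = 0.8959 ppt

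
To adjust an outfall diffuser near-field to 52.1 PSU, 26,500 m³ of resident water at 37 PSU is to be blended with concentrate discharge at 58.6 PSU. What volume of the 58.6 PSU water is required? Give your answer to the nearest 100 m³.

Salt balance: 26,500×37 + V×58.6 = (26,500+V)×52.1
980,500 + 58.6V = 1,380,650 + 52.1V
400,150 = 6.5V
V = 61,561.54 m³

61600 m³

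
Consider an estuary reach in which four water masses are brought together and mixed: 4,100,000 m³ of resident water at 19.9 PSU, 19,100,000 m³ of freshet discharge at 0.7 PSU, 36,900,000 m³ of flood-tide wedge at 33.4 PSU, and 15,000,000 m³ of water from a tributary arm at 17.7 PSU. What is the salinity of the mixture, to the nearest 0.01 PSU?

21.21 PSU

Conserving salt mass:
salt = 4,100,000×19.9 + 19,100,000×0.7 + 36,900,000×33.4 + 15,000,000×17.7 = 81,590,000 + 13,370,000 + 1,232,460,000 + 265,500,000 = 1,592,920,000
volume = 4,100,000 + 19,100,000 + 36,900,000 + 15,000,000 = 75,100,000 m³
S = 1,592,920,000 / 75,100,000 = 21.2107 PSU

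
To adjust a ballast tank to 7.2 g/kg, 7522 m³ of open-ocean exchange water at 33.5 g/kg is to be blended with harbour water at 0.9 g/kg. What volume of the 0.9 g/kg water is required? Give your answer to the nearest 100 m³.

Salt balance: 7,522×33.5 + V×0.9 = (7,522+V)×7.2
251,987 + 0.9V = 54,158.4 + 7.2V
197,828.6 = 6.3V
V = 31,401.37 m³

31400 m³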